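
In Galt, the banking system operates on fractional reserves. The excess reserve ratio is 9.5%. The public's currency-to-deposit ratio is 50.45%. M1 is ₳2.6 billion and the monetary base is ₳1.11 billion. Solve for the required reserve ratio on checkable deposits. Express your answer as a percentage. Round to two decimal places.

4.28%

Using m = M/MB = 2.6/1.11 ≈ 2.342342. Since m = (1 + c)/(c + rr + e), the denominator satisfies c + rr + e = (1 + c)/m = (1 + 0.5045) / 2.342342 ≈ 0.642306.
With c = 0.5045 and e = 0.095, the required reserve ratio on checkable deposits is 0.642306 − 0.5045 − 0.095 = 0.042806.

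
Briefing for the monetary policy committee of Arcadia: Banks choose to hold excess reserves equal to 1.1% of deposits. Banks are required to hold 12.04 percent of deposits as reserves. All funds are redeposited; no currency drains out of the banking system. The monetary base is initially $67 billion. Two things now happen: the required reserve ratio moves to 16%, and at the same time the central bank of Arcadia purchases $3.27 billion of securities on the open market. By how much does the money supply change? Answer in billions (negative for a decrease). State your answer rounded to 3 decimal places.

Before: m₁ = 1 / (0.1204 + 0.011) ≈ 7.610350, MB₁ = 67, so M₁ = 7.610350 × 67 ≈ 509.8935 billion.
After: m₂ = 1 / (0.16 + 0.011) ≈ 5.847953, MB₂ = 67 + 3.27 = 70.27, so M₂ = 5.847953 × 70.27 ≈ 410.9357 billion.
ΔM = M₂ − M₁ = 410.9357 − 509.8935 = -98.9578 billion.

-98.958 billion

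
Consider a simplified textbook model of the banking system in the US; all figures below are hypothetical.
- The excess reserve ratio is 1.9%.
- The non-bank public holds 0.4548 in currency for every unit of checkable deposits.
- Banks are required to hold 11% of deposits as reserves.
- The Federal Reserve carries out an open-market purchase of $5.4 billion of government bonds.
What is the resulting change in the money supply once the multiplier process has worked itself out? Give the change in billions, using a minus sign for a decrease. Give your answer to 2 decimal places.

$13.46 billion

The money multiplier is m = (1 + c) / (rr + e + c) = (1 + 0.4548) / (0.11 + 0.019 + 0.4548) ≈ 2.4919.
The purchase adds 5.4 billion of base, so ΔM = m × ΔMB = 2.4919 × (+5.4) ≈ 13.4563 billion.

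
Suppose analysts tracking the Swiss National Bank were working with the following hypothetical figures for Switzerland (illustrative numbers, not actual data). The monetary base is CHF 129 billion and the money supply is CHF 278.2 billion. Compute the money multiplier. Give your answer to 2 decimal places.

2.16

The money multiplier is m = M / MB = 278.2 / 129 ≈ 2.15659.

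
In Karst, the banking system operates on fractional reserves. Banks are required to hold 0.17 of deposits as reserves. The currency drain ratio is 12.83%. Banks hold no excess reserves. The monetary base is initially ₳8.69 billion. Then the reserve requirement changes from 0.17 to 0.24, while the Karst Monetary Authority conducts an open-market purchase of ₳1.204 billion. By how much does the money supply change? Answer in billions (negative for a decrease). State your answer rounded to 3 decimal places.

-2.559 billion

Before: m₁ = (1 + 0.1283) / (0.17 + 0.1283) ≈ 3.78243, MB₁ = 8.69, so M₁ = 3.78243 × 8.69 ≈ 32.8693 billion.
After: m₂ = (1 + 0.1283) / (0.24 + 0.1283) ≈ 3.06354, MB₂ = 8.69 + 1.204 = 9.894, so M₂ = 3.06354 × 9.894 ≈ 30.3107 billion.
ΔM = M₂ − M₁ = 30.3107 − 32.8693 = -2.5586 billion.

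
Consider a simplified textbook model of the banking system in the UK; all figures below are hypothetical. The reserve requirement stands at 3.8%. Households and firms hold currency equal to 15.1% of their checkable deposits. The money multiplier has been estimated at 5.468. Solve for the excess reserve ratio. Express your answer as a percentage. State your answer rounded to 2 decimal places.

Using m = 5.468. Since m = (1 + c)/(c + rr + e), the denominator satisfies c + rr + e = (1 + c)/m = (1 + 0.151) / 5.468 ≈ 0.210497.
With c = 0.151 and rr = 0.038, the excess reserve ratio is 0.210497 − 0.151 − 0.038 = 0.021497.

2.15%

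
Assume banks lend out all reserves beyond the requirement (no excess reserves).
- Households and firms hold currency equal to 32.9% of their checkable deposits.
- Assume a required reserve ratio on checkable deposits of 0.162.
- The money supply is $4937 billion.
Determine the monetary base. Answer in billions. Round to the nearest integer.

$1824 billion

The money multiplier is m = (1 + c) / (rr + c) = (1 + 0.329) / (0.162 + 0.329) ≈ 2.70672.
MB = M / m = 4937 / 2.70672 ≈ 1823.9788 billion.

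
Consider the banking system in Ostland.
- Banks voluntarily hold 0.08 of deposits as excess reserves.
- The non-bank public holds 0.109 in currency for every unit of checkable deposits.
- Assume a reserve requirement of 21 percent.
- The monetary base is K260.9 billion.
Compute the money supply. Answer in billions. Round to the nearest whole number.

The money multiplier is m = (1 + c) / (rr + e + c) = (1 + 0.109) / (0.21 + 0.08 + 0.109) ≈ 2.7794.
So M = m × MB = 2.7794 × 260.9 ≈ 725.1455 billion.

K725 billion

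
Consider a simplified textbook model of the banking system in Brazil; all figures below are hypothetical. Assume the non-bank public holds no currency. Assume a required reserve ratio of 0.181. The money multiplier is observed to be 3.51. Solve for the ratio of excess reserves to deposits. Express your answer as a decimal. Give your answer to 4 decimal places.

0.1039

Using m = 3.51. Since m = (1 + c)/(c + rr + e), the denominator satisfies c + rr + e = (1 + c)/m = (1 + 0) / 3.51 ≈ 0.284900.
With c = 0 and rr = 0.181, the ratio of excess reserves to deposits is 0.284900 − 0 − 0.181 = 0.1039.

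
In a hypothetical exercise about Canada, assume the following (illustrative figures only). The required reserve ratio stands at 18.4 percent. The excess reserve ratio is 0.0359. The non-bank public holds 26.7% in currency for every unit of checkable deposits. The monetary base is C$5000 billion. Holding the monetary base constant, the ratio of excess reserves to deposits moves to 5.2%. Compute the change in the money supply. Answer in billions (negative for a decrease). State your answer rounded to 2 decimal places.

-416.45 billion

Initially m₁ = (1 + 0.267) / (0.184 + 0.0359 + 0.267) ≈ 2.6021770, so M₁ = 2.6021770 × 5000 = 13010.885 billion.
After the change m₂ = (1 + 0.267) / (0.184 + 0.052 + 0.267) ≈ 2.5188867, so M₂ = 2.5188867 × 5000 = 12594.4335 billion.
ΔM = M₂ − M₁ = 12594.4335 − 13010.885 = -416.4515 billion.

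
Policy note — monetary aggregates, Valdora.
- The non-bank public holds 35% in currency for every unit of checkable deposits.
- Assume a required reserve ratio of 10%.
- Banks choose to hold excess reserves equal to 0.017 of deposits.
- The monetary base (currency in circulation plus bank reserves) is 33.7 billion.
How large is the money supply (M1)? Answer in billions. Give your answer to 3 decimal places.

The money multiplier is m = (1 + c) / (rr + e + c) = (1 + 0.35) / (0.1 + 0.017 + 0.35) ≈ 2.890792.
So M = m × MB = 2.890792 × 33.7 ≈ 97.4197 billion.

97.420 billion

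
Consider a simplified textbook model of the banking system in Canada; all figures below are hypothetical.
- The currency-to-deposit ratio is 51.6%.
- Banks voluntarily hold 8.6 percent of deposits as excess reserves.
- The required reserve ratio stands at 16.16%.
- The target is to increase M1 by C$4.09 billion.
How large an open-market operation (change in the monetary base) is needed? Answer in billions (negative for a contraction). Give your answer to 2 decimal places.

C$2.06 billion

The money multiplier is m = (1 + c) / (rr + e + c) = (1 + 0.516) / (0.1616 + 0.086 + 0.516) ≈ 1.9853.
ΔMB = ΔM / m = (+4.09) / 1.9853 ≈ 2.0601 billion.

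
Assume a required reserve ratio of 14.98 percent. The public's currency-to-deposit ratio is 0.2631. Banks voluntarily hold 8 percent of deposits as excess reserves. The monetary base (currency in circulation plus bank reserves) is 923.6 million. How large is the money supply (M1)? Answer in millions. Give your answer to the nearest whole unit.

2367 million

The money multiplier is m = (1 + c) / (rr + e + c) = (1 + 0.2631) / (0.1498 + 0.08 + 0.2631) ≈ 2.5626.
So M = m × MB = 2.5626 × 923.6 ≈ 2366.8174 million.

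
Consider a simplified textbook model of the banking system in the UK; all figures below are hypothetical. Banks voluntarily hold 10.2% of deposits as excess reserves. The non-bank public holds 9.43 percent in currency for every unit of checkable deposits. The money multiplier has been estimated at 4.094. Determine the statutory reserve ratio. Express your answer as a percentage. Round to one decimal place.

Using m = 4.094. Since m = (1 + c)/(c + rr + e), the denominator satisfies c + rr + e = (1 + c)/m = (1 + 0.0943) / 4.094 ≈ 0.267294.
With c = 0.0943 and e = 0.102, the statutory reserve ratio is 0.267294 − 0.0943 − 0.102 = 0.070994.

7.1%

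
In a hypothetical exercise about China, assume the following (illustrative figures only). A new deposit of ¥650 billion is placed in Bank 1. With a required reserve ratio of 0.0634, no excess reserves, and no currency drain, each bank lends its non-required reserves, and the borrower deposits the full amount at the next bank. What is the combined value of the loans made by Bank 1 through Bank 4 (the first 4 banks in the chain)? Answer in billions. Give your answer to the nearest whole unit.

Bank i lends (1 − rr)^i of the original deposit: Bank 1 lends 650·0.9366 = 608.7900, Bank 2 lends 650·0.9366² ≈ 570.1927, and so on.
Summing a geometric series: total = 650·[0.9366·(1 − 0.9366^4) / (1 − 0.9366)] ≈ 2213.2094 billion.

¥2213 billion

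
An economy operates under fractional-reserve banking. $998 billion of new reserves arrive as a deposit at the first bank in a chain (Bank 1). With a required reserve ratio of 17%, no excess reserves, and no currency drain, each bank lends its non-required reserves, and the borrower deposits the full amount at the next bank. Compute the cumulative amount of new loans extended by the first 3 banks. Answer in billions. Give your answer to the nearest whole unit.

$2087 billion

Bank i lends (1 − rr)^i of the original deposit: Bank 1 lends 998·0.8300 = 828.3400, Bank 2 lends 998·0.8300² = 687.5222, and so on.
Summing a geometric series: total = 998·[0.8300·(1 − 0.8300^3) / (1 − 0.8300)] ≈ 2086.5056 billion.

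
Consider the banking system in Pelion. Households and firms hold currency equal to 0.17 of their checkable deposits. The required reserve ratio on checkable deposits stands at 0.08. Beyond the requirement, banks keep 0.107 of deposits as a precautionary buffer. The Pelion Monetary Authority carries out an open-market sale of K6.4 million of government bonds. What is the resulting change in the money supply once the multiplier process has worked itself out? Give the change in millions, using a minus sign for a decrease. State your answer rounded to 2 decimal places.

The money multiplier is m = (1 + c) / (rr + e + c) = (1 + 0.17) / (0.08 + 0.107 + 0.17) ≈ 3.2773.
The sale removes 6.4 million of base, so ΔM = m × ΔMB = 3.2773 × (−6.4) ≈ -20.9747 million.

-20.97 million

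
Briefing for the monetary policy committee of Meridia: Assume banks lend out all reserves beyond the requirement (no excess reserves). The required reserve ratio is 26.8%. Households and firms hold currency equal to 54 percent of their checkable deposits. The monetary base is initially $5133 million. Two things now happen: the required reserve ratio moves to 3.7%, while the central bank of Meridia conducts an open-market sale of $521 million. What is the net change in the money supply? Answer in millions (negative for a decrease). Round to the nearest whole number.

$2526 million

Before: m₁ = (1 + 0.54) / (0.268 + 0.54) ≈ 1.90594, MB₁ = 5133, so M₁ = 1.90594 × 5133 ≈ 9783.19 million.
After: m₂ = (1 + 0.54) / (0.037 + 0.54) ≈ 2.66898, MB₂ = 5133 − 521 = 4612, so M₂ = 2.66898 × 4612 ≈ 12309.3358 million.
ΔM = M₂ − M₁ = 12309.3358 − 9783.19 = 2526.1458 million.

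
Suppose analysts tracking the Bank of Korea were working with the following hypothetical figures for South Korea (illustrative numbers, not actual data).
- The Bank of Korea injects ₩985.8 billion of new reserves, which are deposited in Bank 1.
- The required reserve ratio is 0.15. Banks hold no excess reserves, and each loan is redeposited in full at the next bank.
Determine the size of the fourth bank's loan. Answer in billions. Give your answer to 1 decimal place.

₩514.6 billion

Each bank lends a fraction (1 − rr) = 0.8500 of the deposit it receives, so Bank 4 receives 985.8·0.8500^3 and lends 985.8·0.8500^4 ≈ 514.5938 billion.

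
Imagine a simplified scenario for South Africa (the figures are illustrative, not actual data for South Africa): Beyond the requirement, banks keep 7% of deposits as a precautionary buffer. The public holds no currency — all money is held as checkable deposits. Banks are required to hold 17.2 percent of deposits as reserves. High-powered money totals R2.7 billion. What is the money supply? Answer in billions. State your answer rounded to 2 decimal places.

R11.16 billion

The money multiplier is m = 1 / (rr + e) = 1 / (0.172 + 0.07) ≈ 4.1322.
So M = m × MB = 4.1322 × 2.7 ≈ 11.1569 billion.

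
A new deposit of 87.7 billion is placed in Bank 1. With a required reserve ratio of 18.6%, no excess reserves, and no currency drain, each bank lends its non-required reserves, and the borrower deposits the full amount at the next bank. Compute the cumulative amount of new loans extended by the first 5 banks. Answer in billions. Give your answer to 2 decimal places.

246.64 billion

Bank i lends (1 − rr)^i of the original deposit: Bank 1 lends 87.7·0.8140 = 71.3878, Bank 2 lends 87.7·0.8140² ≈ 58.1097, and so on.
Summing a geometric series: total = 87.7·[0.8140·(1 − 0.8140^5) / (1 − 0.8140)] ≈ 246.6436 billion.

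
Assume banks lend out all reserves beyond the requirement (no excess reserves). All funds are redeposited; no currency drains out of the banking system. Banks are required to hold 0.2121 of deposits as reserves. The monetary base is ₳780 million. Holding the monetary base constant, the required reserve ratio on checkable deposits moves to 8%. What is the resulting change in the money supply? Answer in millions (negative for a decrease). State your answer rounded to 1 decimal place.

Initially m₁ = 1 / (0.2121) ≈ 4.71476, so M₁ = 4.71476 × 780 = 3677.5128 million.
After the change m₂ = 1 / (0.08) = 12.5, so M₂ = 12.5 × 780 = 9750 million.
ΔM = M₂ − M₁ = 9750 − 3677.5128 = 6072.4872 million.

₳6072.5 million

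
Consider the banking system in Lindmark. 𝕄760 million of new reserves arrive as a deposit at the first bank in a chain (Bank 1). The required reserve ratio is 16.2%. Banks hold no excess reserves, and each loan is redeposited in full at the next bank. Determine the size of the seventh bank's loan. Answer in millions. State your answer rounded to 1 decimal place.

𝕄220.6 million

Each bank lends a fraction (1 − rr) = 0.8380 of the deposit it receives, so Bank 7 receives 760·0.8380^6 and lends 760·0.8380^7 ≈ 220.5574 million.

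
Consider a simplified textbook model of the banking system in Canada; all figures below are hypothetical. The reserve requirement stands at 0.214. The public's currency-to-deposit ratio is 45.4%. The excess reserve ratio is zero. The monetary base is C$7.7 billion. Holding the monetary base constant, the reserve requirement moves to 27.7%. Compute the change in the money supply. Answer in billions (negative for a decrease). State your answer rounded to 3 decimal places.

-1.444 billion

Initially m₁ = (1 + 0.454) / (0.214 + 0.454) ≈ 2.17665, so M₁ = 2.17665 × 7.7 ≈ 16.7602 billion.
After the change m₂ = (1 + 0.454) / (0.277 + 0.454) ≈ 1.98906, so M₂ = 1.98906 × 7.7 ≈ 15.3158 billion.
ΔM = M₂ − M₁ = 15.3158 − 16.7602 = -1.4444 billion.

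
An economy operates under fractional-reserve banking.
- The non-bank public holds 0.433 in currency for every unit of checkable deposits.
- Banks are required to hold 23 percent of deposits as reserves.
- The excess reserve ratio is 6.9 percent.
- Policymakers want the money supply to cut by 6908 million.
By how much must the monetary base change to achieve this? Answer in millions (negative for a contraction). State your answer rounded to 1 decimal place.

-3528.7 million

The money multiplier is m = (1 + c) / (rr + e + c) = (1 + 0.433) / (0.23 + 0.069 + 0.433) ≈ 1.957650.
ΔMB = ΔM / m = (−6908) / 1.957650 ≈ -3528.7207 million.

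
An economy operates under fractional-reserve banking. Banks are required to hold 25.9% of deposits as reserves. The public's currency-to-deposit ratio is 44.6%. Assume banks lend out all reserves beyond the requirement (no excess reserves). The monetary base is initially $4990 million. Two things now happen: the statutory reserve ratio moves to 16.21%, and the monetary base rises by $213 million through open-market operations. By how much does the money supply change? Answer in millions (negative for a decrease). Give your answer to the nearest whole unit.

Before: m₁ = (1 + 0.446) / (0.259 + 0.446) ≈ 2.05106, MB₁ = 4990, so M₁ = 2.05106 × 4990 = 10234.7894 million.
After: m₂ = (1 + 0.446) / (0.1621 + 0.446) ≈ 2.37790, MB₂ = 4990 + 213 = 5203, so M₂ = 2.37790 × 5203 = 12372.2137 million.
ΔM = M₂ − M₁ = 12372.2137 − 10234.7894 = 2137.4243 million.

$2137 million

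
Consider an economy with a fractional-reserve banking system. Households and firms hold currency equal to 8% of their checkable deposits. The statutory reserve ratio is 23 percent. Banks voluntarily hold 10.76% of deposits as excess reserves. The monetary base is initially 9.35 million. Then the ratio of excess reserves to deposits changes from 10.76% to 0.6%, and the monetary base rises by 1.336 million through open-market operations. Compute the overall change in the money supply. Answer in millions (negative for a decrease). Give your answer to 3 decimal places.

12.341 million

Before: m₁ = (1 + 0.08) / (0.23 + 0.1076 + 0.08) ≈ 2.586207, MB₁ = 9.35, so M₁ = 2.586207 × 9.35 ≈ 24.181 million.
After: m₂ = (1 + 0.08) / (0.23 + 0.006 + 0.08) ≈ 3.417722, MB₂ = 9.35 + 1.336 = 10.686, so M₂ = 3.417722 × 10.686 ≈ 36.5218 million.
ΔM = M₂ − M₁ = 36.5218 − 24.181 = 12.3408 million.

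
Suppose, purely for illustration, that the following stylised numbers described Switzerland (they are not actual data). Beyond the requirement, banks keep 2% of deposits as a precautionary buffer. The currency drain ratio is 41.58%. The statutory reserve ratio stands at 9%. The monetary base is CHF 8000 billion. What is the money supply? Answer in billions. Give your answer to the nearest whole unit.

The money multiplier is m = (1 + c) / (rr + e + c) = (1 + 0.4158) / (0.09 + 0.02 + 0.4158) ≈ 2.69266.
So M = m × MB = 2.69266 × 8000 = 21541.28 billion.

CHF 21541 billion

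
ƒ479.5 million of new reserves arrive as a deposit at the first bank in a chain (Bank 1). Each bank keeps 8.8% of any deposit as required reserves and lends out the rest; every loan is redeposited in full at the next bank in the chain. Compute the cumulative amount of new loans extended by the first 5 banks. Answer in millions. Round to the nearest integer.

ƒ1834 million

Bank i lends (1 − rr)^i of the original deposit: Bank 1 lends 479.5·0.9120 = 437.3040, Bank 2 lends 479.5·0.9120² ≈ 398.8212, and so on.
Summing a geometric series: total = 479.5·[0.9120·(1 − 0.9120^5) / (1 − 0.9120)] ≈ 1834.0935 million.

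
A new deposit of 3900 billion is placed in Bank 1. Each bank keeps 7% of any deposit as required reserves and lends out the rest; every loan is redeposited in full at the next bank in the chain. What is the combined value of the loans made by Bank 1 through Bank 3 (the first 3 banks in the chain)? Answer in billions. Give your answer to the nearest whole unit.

Bank i lends (1 − rr)^i of the original deposit: Bank 1 lends 3900·0.9300 = 3627.0000, Bank 2 lends 3900·0.9300² = 3373.1100, and so on.
Summing a geometric series: total = 3900·[0.9300·(1 − 0.9300^3) / (1 − 0.9300)] = 10137.1023 billion.

10137 billion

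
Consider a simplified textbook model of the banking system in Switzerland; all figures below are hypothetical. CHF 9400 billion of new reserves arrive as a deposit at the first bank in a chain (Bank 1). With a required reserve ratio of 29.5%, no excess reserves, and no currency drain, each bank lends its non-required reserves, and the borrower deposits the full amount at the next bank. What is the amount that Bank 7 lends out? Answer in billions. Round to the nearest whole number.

Each bank lends a fraction (1 − rr) = 0.7050 of the deposit it receives, so Bank 7 receives 9400·0.7050^6 and lends 9400·0.7050^7 ≈ 813.6763 billion.

CHF 814 billion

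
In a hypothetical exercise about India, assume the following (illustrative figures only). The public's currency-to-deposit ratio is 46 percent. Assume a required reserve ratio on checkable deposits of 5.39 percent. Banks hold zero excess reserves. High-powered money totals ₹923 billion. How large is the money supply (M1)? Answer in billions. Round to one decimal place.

The money multiplier is m = (1 + c) / (rr + c) = (1 + 0.46) / (0.0539 + 0.46) ≈ 2.84102.
So M = m × MB = 2.84102 × 923 ≈ 2622.2615 billion.

₹2622.3 billion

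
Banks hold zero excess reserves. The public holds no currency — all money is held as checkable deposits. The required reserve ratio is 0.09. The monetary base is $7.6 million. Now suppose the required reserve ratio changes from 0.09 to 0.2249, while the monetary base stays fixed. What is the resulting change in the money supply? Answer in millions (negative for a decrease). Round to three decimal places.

-50.652 million

Initially m₁ = 1 / (0.09) ≈ 11.11111, so M₁ = 11.11111 × 7.6 ≈ 84.4444 million.
After the change m₂ = 1 / (0.2249) ≈ 4.44642, so M₂ = 4.44642 × 7.6 ≈ 33.7928 million.
ΔM = M₂ − M₁ = 33.7928 − 84.4444 = -50.6516 million.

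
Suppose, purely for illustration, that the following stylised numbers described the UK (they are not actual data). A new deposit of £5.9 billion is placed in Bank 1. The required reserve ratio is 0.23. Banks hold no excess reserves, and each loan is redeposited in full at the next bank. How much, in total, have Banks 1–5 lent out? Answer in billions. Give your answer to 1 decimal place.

Bank i lends (1 − rr)^i of the original deposit: Bank 1 lends 5.9·0.7700 = 4.5430, Bank 2 lends 5.9·0.7700² ≈ 3.4981, and so on.
Summing a geometric series: total = 5.9·[0.7700·(1 − 0.7700^5) / (1 − 0.7700)] ≈ 14.4057 billion.

£14.4 billion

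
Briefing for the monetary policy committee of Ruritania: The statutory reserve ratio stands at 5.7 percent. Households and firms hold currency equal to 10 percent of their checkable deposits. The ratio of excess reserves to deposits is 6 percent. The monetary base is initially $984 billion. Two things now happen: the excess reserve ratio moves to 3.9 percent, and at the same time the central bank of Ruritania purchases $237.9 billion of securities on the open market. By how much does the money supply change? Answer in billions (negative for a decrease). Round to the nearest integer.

$1870 billion

Before: m₁ = (1 + 0.1) / (0.057 + 0.06 + 0.1) ≈ 5.06912, MB₁ = 984, so M₁ = 5.06912 × 984 ≈ 4988.0141 billion.
After: m₂ = (1 + 0.1) / (0.057 + 0.039 + 0.1) ≈ 5.61224, MB₂ = 984 + 237.9 = 1221.9, so M₂ = 5.61224 × 1221.9 ≈ 6857.5961 billion.
ΔM = M₂ − M₁ = 6857.5961 − 4988.0141 = 1869.582 billion.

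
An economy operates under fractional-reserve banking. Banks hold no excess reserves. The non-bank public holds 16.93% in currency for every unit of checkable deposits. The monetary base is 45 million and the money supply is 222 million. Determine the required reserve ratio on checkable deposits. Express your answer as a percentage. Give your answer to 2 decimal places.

Using m = M/MB = 222/45 ≈ 4.933333. Since m = (1 + c)/(c + rr + e), the denominator satisfies c + rr + e = (1 + c)/m = (1 + 0.1693) / 4.933333 ≈ 0.237020.
With c = 0.1693 and e = 0, the required reserve ratio on checkable deposits is 0.237020 − 0.1693 − 0 = 0.06772.

6.77%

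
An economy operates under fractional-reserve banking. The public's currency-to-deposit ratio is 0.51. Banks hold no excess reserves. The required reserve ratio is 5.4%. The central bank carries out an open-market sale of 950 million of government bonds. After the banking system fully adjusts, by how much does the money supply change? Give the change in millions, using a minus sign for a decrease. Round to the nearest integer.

-2543 million

The money multiplier is m = (1 + c) / (rr + c) = (1 + 0.51) / (0.054 + 0.51) ≈ 2.6773.
The sale removes 950 million of base, so ΔM = m × ΔMB = 2.6773 × (−950) = -2543.435 million.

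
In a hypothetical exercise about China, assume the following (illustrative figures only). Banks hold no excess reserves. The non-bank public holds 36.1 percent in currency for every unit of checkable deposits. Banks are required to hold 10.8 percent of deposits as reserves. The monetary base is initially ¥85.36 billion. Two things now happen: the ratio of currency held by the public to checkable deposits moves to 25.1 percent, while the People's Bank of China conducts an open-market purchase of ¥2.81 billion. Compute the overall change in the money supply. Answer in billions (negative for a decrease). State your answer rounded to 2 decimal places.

Before: m₁ = (1 + 0.361) / (0.108 + 0.361) ≈ 2.90192, MB₁ = 85.36, so M₁ = 2.90192 × 85.36 ≈ 247.7079 billion.
After: m₂ = (1 + 0.251) / (0.108 + 0.251) ≈ 3.48468, MB₂ = 85.36 + 2.81 = 88.17, so M₂ = 3.48468 × 88.17 ≈ 307.2442 billion.
ΔM = M₂ − M₁ = 307.2442 − 247.7079 = 59.5363 billion.

¥59.54 billion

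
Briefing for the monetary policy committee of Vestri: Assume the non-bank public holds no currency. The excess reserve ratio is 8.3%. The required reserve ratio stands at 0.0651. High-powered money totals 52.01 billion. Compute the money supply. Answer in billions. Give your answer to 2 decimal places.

The money multiplier is m = 1 / (rr + e) = 1 / (0.0651 + 0.083) ≈ 6.75219.
So M = m × MB = 6.75219 × 52.01 ≈ 351.1814 billion.

351.18 billion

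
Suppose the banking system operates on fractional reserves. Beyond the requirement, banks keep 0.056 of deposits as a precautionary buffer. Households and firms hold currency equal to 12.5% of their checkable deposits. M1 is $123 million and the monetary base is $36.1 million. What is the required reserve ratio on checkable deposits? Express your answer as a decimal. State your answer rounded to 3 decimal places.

0.149

Using m = M/MB = 123/36.1 ≈ 3.407202. Since m = (1 + c)/(c + rr + e), the denominator satisfies c + rr + e = (1 + c)/m = (1 + 0.125) / 3.407202 ≈ 0.330183.
With c = 0.125 and e = 0.056, the required reserve ratio on checkable deposits is 0.330183 − 0.125 − 0.056 = 0.149183.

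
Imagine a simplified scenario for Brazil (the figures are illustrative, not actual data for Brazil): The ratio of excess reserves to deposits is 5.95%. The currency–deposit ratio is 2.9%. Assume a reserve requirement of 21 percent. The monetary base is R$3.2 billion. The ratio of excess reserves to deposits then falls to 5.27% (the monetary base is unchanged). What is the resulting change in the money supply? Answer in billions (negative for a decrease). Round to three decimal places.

Initially m₁ = (1 + 0.029) / (0.21 + 0.0595 + 0.029) ≈ 3.44724, so M₁ = 3.44724 × 3.2 ≈ 11.0312 billion.
After the change m₂ = (1 + 0.029) / (0.21 + 0.0527 + 0.029) ≈ 3.52760, so M₂ = 3.52760 × 3.2 ≈ 11.2883 billion.
ΔM = M₂ − M₁ = 11.2883 − 11.0312 = 0.2571 billion.

R$0.257 billion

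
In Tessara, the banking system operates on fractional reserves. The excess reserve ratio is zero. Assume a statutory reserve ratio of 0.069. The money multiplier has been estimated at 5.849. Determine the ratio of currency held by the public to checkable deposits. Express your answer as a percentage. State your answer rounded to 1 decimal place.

Using m = 5.849. From m = (1 + c)/(c + rr + e), rearranging gives 1 + c = m·(c + rr + e), so c·(1 − m) = m·(rr + e) − 1.
Hence c = [m·(rr + e) − 1]/(1 − m) = [5.849 × (0.069 + 0) − 1] / (1 − 5.849) ≈ 0.122998.

12.3%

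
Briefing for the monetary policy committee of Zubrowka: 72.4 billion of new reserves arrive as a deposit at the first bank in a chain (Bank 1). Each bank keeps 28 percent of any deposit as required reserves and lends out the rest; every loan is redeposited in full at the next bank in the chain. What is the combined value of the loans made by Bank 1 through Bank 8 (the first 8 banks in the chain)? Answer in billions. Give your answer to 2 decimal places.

Bank i lends (1 − rr)^i of the original deposit: Bank 1 lends 72.4·0.7200 = 52.1280, Bank 2 lends 72.4·0.7200² ≈ 37.5322, and so on.
Summing a geometric series: total = 72.4·[0.7200·(1 − 0.7200^8) / (1 − 0.7200)] ≈ 172.7261 billion.

172.73 billion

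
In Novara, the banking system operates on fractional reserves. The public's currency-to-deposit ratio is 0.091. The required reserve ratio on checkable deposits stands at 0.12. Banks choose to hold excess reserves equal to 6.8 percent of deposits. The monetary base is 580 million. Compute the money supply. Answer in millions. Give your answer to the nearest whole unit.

2268 million

The money multiplier is m = (1 + c) / (rr + e + c) = (1 + 0.091) / (0.12 + 0.068 + 0.091) ≈ 3.9104.
So M = m × MB = 3.9104 × 580 = 2268.032 million.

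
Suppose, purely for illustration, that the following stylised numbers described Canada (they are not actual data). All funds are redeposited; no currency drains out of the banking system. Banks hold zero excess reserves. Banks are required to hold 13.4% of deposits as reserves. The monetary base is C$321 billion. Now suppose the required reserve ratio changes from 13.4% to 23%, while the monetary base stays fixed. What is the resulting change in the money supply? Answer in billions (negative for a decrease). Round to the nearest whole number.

Initially m₁ = 1 / (0.134) ≈ 7.4627, so M₁ = 7.4627 × 321 = 2395.5267 billion.
After the change m₂ = 1 / (0.23) ≈ 4.3478, so M₂ = 4.3478 × 321 = 1395.6438 billion.
ΔM = M₂ − M₁ = 1395.6438 − 2395.5267 = -999.8829 billion.

-1000 billion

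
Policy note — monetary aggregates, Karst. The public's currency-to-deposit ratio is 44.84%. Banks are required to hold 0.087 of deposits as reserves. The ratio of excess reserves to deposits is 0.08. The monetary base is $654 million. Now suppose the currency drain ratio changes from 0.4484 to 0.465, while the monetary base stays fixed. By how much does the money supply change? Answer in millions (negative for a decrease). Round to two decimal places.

Initially m₁ = (1 + 0.4484) / (0.087 + 0.08 + 0.4484) ≈ 2.353591, so M₁ = 2.353591 × 654 ≈ 1539.2485 million.
After the change m₂ = (1 + 0.465) / (0.087 + 0.08 + 0.465) ≈ 2.318038, so M₂ = 2.318038 × 654 ≈ 1515.9969 million.
ΔM = M₂ − M₁ = 1515.9969 − 1539.2485 = -23.2516 million.

-23.25 million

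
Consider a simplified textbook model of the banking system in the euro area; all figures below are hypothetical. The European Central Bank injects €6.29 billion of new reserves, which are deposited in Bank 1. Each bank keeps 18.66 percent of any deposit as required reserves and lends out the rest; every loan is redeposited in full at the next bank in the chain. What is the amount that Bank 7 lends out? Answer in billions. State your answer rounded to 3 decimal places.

Each bank lends a fraction (1 − rr) = 0.8134 of the deposit it receives, so Bank 7 receives 6.29·0.8134^6 and lends 6.29·0.8134^7 ≈ 1.4818 billion.

€1.482 billion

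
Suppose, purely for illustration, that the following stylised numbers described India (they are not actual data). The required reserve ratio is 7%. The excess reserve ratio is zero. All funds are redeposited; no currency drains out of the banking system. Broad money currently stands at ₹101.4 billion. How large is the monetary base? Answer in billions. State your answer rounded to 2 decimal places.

₹7.10 billion

With no currency drain and no excess reserves, the money multiplier is m = 1/rr = 1/0.07 ≈ 14.285714.
The monetary base is MB = M / m = 101.4 / 14.285714 ≈ 7.098 billion.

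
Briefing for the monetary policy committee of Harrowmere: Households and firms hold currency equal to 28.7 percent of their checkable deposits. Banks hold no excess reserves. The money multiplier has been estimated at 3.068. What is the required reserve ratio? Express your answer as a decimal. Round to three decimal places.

0.132

Using m = 3.068. Since m = (1 + c)/(c + rr + e), the denominator satisfies c + rr + e = (1 + c)/m = (1 + 0.287) / 3.068 ≈ 0.419492.
With c = 0.287 and e = 0, the required reserve ratio is 0.419492 − 0.287 − 0 = 0.132492.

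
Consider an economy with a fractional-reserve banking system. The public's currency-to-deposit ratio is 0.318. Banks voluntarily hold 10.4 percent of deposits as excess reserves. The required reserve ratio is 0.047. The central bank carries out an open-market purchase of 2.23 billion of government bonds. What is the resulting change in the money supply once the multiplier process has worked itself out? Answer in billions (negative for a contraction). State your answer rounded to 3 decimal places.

6.267 billion

The money multiplier is m = (1 + c) / (rr + e + c) = (1 + 0.318) / (0.047 + 0.104 + 0.318) ≈ 2.81023.
The purchase adds 2.23 billion of base, so ΔM = m × ΔMB = 2.81023 × (+2.23) ≈ 6.2668 billion.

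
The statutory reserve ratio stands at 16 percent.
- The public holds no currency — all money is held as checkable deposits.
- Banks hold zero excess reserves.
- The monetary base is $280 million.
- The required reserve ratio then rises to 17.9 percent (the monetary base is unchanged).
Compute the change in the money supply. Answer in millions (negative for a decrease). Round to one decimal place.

Initially m₁ = 1 / (0.16) = 6.25, so M₁ = 6.25 × 280 = 1750 million.
After the change m₂ = 1 / (0.179) ≈ 5.58659, so M₂ = 5.58659 × 280 = 1564.2452 million.
ΔM = M₂ − M₁ = 1564.2452 − 1750 = -185.7548 million.

-185.8 million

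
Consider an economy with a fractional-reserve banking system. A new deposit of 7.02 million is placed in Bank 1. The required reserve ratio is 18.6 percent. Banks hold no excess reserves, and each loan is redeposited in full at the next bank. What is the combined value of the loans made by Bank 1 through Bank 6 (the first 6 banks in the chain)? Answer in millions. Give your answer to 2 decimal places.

21.78 million

Bank i lends (1 − rr)^i of the original deposit: Bank 1 lends 7.02·0.8140 ≈ 5.7143, Bank 2 lends 7.02·0.8140² ≈ 4.6514, and so on.
Summing a geometric series: total = 7.02·[0.8140·(1 − 0.8140^6) / (1 − 0.8140)] ≈ 21.7849 million.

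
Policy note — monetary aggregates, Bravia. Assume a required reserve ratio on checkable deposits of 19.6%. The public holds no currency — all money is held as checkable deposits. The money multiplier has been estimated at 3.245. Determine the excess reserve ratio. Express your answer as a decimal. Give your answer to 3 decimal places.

Using m = 3.245. Since m = (1 + c)/(c + rr + e), the denominator satisfies c + rr + e = (1 + c)/m = (1 + 0) / 3.245 ≈ 0.308166.
With c = 0 and rr = 0.196, the excess reserve ratio is 0.308166 − 0 − 0.196 = 0.112166.

0.112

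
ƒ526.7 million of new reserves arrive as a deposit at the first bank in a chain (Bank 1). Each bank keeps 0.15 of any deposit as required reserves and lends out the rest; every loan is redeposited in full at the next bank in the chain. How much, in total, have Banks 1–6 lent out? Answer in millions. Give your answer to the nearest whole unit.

ƒ1859 million

Bank i lends (1 − rr)^i of the original deposit: Bank 1 lends 526.7·0.8500 = 447.6950, Bank 2 lends 526.7·0.8500² ≈ 380.5408, and so on.
Summing a geometric series: total = 526.7·[0.8500·(1 − 0.8500^6) / (1 − 0.8500)] ≈ 1858.9803 million.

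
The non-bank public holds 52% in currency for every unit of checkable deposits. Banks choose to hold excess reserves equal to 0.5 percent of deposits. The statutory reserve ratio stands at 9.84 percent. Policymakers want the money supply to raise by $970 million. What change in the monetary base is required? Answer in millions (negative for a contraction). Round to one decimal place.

$397.8 million

The money multiplier is m = (1 + c) / (rr + e + c) = (1 + 0.52) / (0.0984 + 0.005 + 0.52) ≈ 2.43824.
ΔMB = ΔM / m = (+970) / 2.43824 ≈ 397.8279 million.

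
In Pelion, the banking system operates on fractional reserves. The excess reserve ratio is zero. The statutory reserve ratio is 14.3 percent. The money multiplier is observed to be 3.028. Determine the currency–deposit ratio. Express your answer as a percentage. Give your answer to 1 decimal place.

28.0%

Using m = 3.028. From m = (1 + c)/(c + rr + e), rearranging gives 1 + c = m·(c + rr + e), so c·(1 − m) = m·(rr + e) − 1.
Hence c = [m·(rr + e) − 1]/(1 − m) = [3.028 × (0.143 + 0) − 1] / (1 − 3.028) ≈ 0.279584.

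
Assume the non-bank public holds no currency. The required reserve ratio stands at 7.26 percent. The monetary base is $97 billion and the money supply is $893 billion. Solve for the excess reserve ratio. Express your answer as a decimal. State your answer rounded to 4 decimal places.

0.0360

Using m = M/MB = 893/97 ≈ 9.206186. Since m = (1 + c)/(c + rr + e), the denominator satisfies c + rr + e = (1 + c)/m = (1 + 0) / 9.206186 ≈ 0.108623.
With c = 0 and rr = 0.0726, the excess reserve ratio is 0.108623 − 0 − 0.0726 = 0.036023.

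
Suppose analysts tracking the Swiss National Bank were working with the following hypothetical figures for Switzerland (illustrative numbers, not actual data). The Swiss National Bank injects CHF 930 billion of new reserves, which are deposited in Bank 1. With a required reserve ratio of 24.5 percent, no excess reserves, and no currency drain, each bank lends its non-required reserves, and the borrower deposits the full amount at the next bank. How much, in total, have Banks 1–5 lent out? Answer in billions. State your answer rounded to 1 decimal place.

Bank i lends (1 − rr)^i of the original deposit: Bank 1 lends 930·0.7550 = 702.1500, Bank 2 lends 930·0.7550² ≈ 530.1232, and so on.
Summing a geometric series: total = 930·[0.7550·(1 − 0.7550^5) / (1 − 0.7550)] ≈ 2162.8484 billion.

CHF 2162.8 billion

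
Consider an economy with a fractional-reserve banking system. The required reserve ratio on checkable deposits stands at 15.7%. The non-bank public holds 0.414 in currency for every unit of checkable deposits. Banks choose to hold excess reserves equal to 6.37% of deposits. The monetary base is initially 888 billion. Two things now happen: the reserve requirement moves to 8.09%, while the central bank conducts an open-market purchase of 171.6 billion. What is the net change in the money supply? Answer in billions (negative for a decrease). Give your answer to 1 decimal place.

703.9 billion

Before: m₁ = (1 + 0.414) / (0.157 + 0.0637 + 0.414) ≈ 2.227824, MB₁ = 888, so M₁ = 2.227824 × 888 ≈ 1978.3077 billion.
After: m₂ = (1 + 0.414) / (0.0809 + 0.0637 + 0.414) ≈ 2.531328, MB₂ = 888 + 171.6 = 1059.6, so M₂ = 2.531328 × 1059.6 ≈ 2682.1951 billion.
ΔM = M₂ − M₁ = 2682.1951 − 1978.3077 = 703.8874 billion.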